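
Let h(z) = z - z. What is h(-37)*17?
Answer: 0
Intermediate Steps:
h(z) = 0
h(-37)*17 = 0*17 = 0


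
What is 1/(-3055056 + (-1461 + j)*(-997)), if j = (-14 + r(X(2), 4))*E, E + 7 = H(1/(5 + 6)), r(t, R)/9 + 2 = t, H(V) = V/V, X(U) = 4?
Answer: -1/1574511 ≈ -6.3512e-7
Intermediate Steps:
H(V) = 1
r(t, R) = -18 + 9*t
E = -6 (E = -7 + 1 = -6)
j = -24 (j = (-14 + (-18 + 9*4))*(-6) = (-14 + (-18 + 36))*(-6) = (-14 + 18)*(-6) = 4*(-6) = -24)
1/(-3055056 + (-1461 + j)*(-997)) = 1/(-3055056 + (-1461 - 24)*(-997)) = 1/(-3055056 - 1485*(-997)) = 1/(-3055056 + 1480545) = 1/(-1574511) = -1/1574511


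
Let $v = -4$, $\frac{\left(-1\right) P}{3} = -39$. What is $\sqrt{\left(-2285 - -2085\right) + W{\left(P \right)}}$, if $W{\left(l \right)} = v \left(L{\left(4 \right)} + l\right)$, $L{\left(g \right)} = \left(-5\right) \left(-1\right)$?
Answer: $4 i \sqrt{43} \approx 26.23 i$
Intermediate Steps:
$P = 117$ ($P = \left(-3\right) \left(-39\right) = 117$)
$L{\left(g \right)} = 5$
$W{\left(l \right)} = -20 - 4 l$ ($W{\left(l \right)} = - 4 \left(5 + l\right) = -20 - 4 l$)
$\sqrt{\left(-2285 - -2085\right) + W{\left(P \right)}} = \sqrt{\left(-2285 - -2085\right) - 488} = \sqrt{\left(-2285 + 2085\right) - 488} = \sqrt{-200 - 488} = \sqrt{-688} = 4 i \sqrt{43}$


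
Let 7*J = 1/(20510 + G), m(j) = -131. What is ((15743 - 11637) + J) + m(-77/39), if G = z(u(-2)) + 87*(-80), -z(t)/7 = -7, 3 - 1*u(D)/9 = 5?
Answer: 378392176/95193 ≈ 3975.0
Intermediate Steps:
u(D) = -18 (u(D) = 27 - 9*5 = 27 - 45 = -18)
z(t) = 49 (z(t) = -7*(-7) = 49)
G = -6911 (G = 49 + 87*(-80) = 49 - 6960 = -6911)
J = 1/95193 (J = 1/(7*(20510 - 6911)) = (⅐)/13599 = (⅐)*(1/13599) = 1/95193 ≈ 1.0505e-5)
((15743 - 11637) + J) + m(-77/39) = ((15743 - 11637) + 1/95193) - 131 = (4106 + 1/95193) - 131 = 390862459/95193 - 131 = 378392176/95193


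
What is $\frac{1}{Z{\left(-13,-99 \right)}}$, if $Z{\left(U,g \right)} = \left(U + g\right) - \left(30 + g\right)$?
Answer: $- \frac{1}{43} \approx -0.023256$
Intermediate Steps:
$Z{\left(U,g \right)} = -30 + U$
$\frac{1}{Z{\left(-13,-99 \right)}} = \frac{1}{-30 - 13} = \frac{1}{-43} = - \frac{1}{43}$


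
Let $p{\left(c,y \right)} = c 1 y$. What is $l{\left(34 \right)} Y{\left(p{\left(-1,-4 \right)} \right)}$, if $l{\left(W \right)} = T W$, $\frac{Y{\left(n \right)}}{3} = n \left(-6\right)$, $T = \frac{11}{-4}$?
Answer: $6732$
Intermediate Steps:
$p{\left(c,y \right)} = c y$
$T = - \frac{11}{4}$ ($T = 11 \left(- \frac{1}{4}\right) = - \frac{11}{4} \approx -2.75$)
$Y{\left(n \right)} = - 18 n$ ($Y{\left(n \right)} = 3 n \left(-6\right) = 3 \left(- 6 n\right) = - 18 n$)
$l{\left(W \right)} = - \frac{11 W}{4}$
$l{\left(34 \right)} Y{\left(p{\left(-1,-4 \right)} \right)} = \left(- \frac{11}{4}\right) 34 \left(- 18 \left(\left(-1\right) \left(-4\right)\right)\right) = - \frac{187 \left(\left(-18\right) 4\right)}{2} = \left(- \frac{187}{2}\right) \left(-72\right) = 6732$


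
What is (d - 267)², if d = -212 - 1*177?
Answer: 430336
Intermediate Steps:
d = -389 (d = -212 - 177 = -389)
(d - 267)² = (-389 - 267)² = (-656)² = 430336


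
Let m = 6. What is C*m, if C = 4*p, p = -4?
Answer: -96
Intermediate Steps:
C = -16 (C = 4*(-4) = -16)
C*m = -16*6 = -96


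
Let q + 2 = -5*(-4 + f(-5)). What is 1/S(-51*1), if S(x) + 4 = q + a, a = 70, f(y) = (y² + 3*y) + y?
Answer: 1/59 ≈ 0.016949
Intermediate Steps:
f(y) = y² + 4*y
q = -7 (q = -2 - 5*(-4 - 5*(4 - 5)) = -2 - 5*(-4 - 5*(-1)) = -2 - 5*(-4 + 5) = -2 - 5*1 = -2 - 5 = -7)
S(x) = 59 (S(x) = -4 + (-7 + 70) = -4 + 63 = 59)
1/S(-51*1) = 1/59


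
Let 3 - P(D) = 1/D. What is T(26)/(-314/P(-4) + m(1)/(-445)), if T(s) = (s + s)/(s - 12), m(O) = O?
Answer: -150410/3912531 ≈ -0.038443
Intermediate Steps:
P(D) = 3 - 1/D
T(s) = 2*s/(-12 + s) (T(s) = (2*s)/(-12 + s) = 2*s/(-12 + s))
T(26)/(-314/P(-4) + m(1)/(-445)) = (2*26/(-12 + 26))/(-314/(3 - 1/(-4)) + 1/(-445)) = (2*26/14)/(-314/(3 - 1*(-¼)) + 1*(-1/445)) = (2*26*(1/14))/(-314/(3 + ¼) - 1/445) = 26/(7*(-314/13/4 - 1/445)) = 26/(7*(-314*4/13 - 1/445)) = 26/(7*(-1256/13 - 1/445)) = 26/(7*(-558933/5785)) = (26/7)*(-5785/558933) = -150410/3912531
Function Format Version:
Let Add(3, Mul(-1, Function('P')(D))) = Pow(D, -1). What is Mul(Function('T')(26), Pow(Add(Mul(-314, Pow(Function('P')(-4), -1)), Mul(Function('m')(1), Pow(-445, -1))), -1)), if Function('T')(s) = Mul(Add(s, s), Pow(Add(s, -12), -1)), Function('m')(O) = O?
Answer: Rational(-150410, 3912531) ≈ -0.038443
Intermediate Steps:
Function('P')(D) = Add(3, Mul(-1, Pow(D, -1)))
Function('T')(s) = Mul(2, s, Pow(Add(-12, s), -1)) (Function('T')(s) = Mul(Mul(2, s), Pow(Add(-12, s), -1)) = Mul(2, s, Pow(Add(-12, s), -1)))
Mul(Function('T')(26), Pow(Add(Mul(-314, Pow(Function('P')(-4), -1)), Mul(Function('m')(1), Pow(-445, -1))), -1)) = Mul(Mul(2, 26, Pow(Add(-12, 26), -1)), Pow(Add(Mul(-314, Pow(Add(3, Mul(-1, Pow(-4, -1))), -1)), Mul(1, Pow(-445, -1))), -1)) = Mul(Mul(2, 26, Pow(14, -1)), Pow(Add(Mul(-314, Pow(Add(3, Mul(-1, Rational(-1, 4))), -1)), Mul(1, Rational(-1, 445))), -1)) = Mul(Mul(2, 26, Rational(1, 14)), Pow(Add(Mul(-314, Pow(Add(3, Rational(1, 4)), -1)), Rational(-1, 445)), -1)) = Mul(Rational(26, 7), Pow(Add(Mul(-314, Pow(Rational(13, 4), -1)), Rational(-1, 445)), -1)) = Mul(Rational(26, 7), Pow(Add(Mul(-314, Rational(4, 13)), Rational(-1, 445)), -1)) = Mul(Rational(26, 7), Pow(Add(Rational(-1256, 13), Rational(-1, 445)), -1)) = Mul(Rational(26, 7), Pow(Rational(-558933, 5785), -1)) = Mul(Rational(26, 7), Rational(-5785, 558933)) = Rational(-150410, 3912531)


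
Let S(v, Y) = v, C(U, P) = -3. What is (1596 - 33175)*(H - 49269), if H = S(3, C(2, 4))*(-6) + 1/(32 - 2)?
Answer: 46692993611/30 ≈ 1.5564e+9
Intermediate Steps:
H = -539/30 (H = 3*(-6) + 1/(32 - 2) = -18 + 1/30 = -539/30 ≈ -17.967)
(1596 - 33175)*(H - 49269) = (1596 - 33175)*(-539/30 - 49269) = -31579*(-1478609/30) = 46692993611/30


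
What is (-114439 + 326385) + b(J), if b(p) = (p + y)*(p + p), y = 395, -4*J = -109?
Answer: 1879669/8 ≈ 2.3496e+5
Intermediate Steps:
J = 109/4 (J = -¼*(-109) = 109/4 ≈ 27.250)
b(p) = 2*p*(395 + p) (b(p) = (p + 395)*(p + p) = (395 + p)*(2*p) = 2*p*(395 + p))
(-114439 + 326385) + b(J) = (-114439 + 326385) + 2*(109/4)*(395 + 109/4) = 211946 + 2*(109/4)*(1689/4) = 211946 + 184101/8 = 1879669/8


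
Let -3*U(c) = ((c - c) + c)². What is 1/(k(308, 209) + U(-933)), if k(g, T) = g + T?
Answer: -1/289646 ≈ -3.4525e-6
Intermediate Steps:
k(g, T) = T + g
U(c) = -c²/3 (U(c) = -((c - c) + c)²/3 = -(0 + c)²/3 = -c²/3)
1/(k(308, 209) + U(-933)) = 1/((209 + 308) - ⅓*(-933)²) = 1/(517 - ⅓*870489) = 1/(517 - 290163) = 1/(-289646) = -1/289646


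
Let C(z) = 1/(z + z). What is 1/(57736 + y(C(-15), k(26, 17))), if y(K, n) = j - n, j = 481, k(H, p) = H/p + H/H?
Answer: 17/989646 ≈ 1.7178e-5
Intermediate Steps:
k(H, p) = 1 + H/p (k(H, p) = H/p + 1 = 1 + H/p)
C(z) = 1/(2*z)
y(K, n) = 481 - n
1/(57736 + y(C(-15), k(26, 17))) = 1/(57736 + (481 - (26 + 17)/17)) = 1/(57736 + (481 - 43/17)) = 1/(57736 + 8134/17) = 1/(989646/17) = 17/989646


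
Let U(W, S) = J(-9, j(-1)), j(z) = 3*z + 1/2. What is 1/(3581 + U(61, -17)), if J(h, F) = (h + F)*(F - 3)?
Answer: 4/14577 ≈ 0.00027440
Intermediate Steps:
j(z) = ½ + 3*z (j(z) = 3*z + ½ = ½ + 3*z)
J(h, F) = (-3 + F)*(F + h) (J(h, F) = (F + h)*(-3 + F) = (-3 + F)*(F + h))
U(W, S) = 253/4 (U(W, S) = (½ + 3*(-1))² - 3*(½ + 3*(-1)) - 3*(-9) + (½ + 3*(-1))*(-9) = (½ - 3)² - 3*(½ - 3) + 27 + (½ - 3)*(-9) = (-5/2)² - 3*(-5/2) + 27 - 5/2*(-9) = 25/4 + 15/2 + 27 + 45/2 = 253/4)
1/(3581 + U(61, -17)) = 1/(3581 + 253/4) = 1/(14577/4) = 4/14577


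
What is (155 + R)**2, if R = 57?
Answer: 44944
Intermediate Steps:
(155 + R)**2 = (155 + 57)**2 = 212**2 = 44944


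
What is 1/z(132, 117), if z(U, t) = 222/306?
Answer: 51/37 ≈ 1.3784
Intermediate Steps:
z(U, t) = 37/51 (z(U, t) = 222*(1/306) = 37/51)
1/z(132, 117) = 1/(37/51) = 51/37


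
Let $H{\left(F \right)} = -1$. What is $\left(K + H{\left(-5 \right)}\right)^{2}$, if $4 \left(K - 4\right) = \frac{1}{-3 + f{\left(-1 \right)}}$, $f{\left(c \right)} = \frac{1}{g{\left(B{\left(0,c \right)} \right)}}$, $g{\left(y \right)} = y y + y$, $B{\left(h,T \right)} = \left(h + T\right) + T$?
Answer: $\frac{841}{100} \approx 8.41$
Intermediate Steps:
$B{\left(h,T \right)} = h + 2 T$ ($B{\left(h,T \right)} = \left(T + h\right) + T = h + 2 T$)
$g{\left(y \right)} = y + y^{2}$ ($g{\left(y \right)} = y^{2} + y = y + y^{2}$)
$f{\left(c \right)} = \frac{1}{2 c \left(1 + 2 c\right)}$ ($f{\left(c \right)} = \frac{1}{\left(0 + 2 c\right) \left(1 + \left(0 + 2 c\right)\right)} = \frac{1}{2 c \left(1 + 2 c\right)}$)
$K = \frac{39}{10}$ ($K = 4 + \frac{1}{4 \left(-3 + \frac{1}{2 \left(-1\right) \left(1 + 2 \left(-1\right)\right)}\right)} = 4 + \frac{1}{4 \left(-3 + \frac{1}{2} \left(-1\right) \frac{1}{1 - 2}\right)} = 4 + \frac{1}{4 \left(-3 + \frac{1}{2} \left(-1\right) \frac{1}{-1}\right)} = 4 + \frac{1}{4 \left(-3 + \frac{1}{2} \left(-1\right) \left(-1\right)\right)} = 4 + \frac{1}{4 \left(-3 + \frac{1}{2}\right)} = 4 + \frac{1}{4 \left(- \frac{5}{2}\right)} = 4 + \frac{1}{4} \left(- \frac{2}{5}\right) = 4 - \frac{1}{10} = \frac{39}{10} \approx 3.9$)
$\left(K + H{\left(-5 \right)}\right)^{2} = \left(\frac{39}{10} - 1\right)^{2} = \left(\frac{29}{10}\right)^{2} = \frac{841}{100}$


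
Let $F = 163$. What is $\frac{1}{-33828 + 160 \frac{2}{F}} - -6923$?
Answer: $\frac{38170957249}{5513644} \approx 6923.0$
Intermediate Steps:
$\frac{1}{-33828 + 160 \frac{2}{F}} - -6923 = \frac{1}{-33828 + 160 \cdot \frac{2}{163}} - -6923 = \frac{1}{-33828 + 160 \cdot 2 \cdot \frac{1}{163}} + 6923 = \frac{1}{-33828 + 160 \cdot \frac{2}{163}} + 6923 = \frac{1}{-33828 + \frac{320}{163}} + 6923 = \frac{1}{- \frac{5513644}{163}} + 6923 = - \frac{163}{5513644} + 6923 = \frac{38170957249}{5513644}$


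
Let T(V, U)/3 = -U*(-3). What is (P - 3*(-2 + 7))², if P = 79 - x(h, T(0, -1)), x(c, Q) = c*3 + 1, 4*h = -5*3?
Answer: 88209/16 ≈ 5513.1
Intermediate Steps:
h = -15/4 (h = (-5*3)/4 = (¼)*(-15) = -15/4 ≈ -3.7500)
T(V, U) = 9*U (T(V, U) = 3*(-U*(-3)) = 3*(3*U) = 9*U)
x(c, Q) = 1 + 3*c (x(c, Q) = 3*c + 1 = 1 + 3*c)
P = 357/4 (P = 79 - (1 + 3*(-15/4)) = 79 - (1 - 45/4) = 79 - 1*(-41/4) = 79 + 41/4 = 357/4 ≈ 89.250)
(P - 3*(-2 + 7))² = (357/4 - 3*(-2 + 7))² = (357/4 - 3*5)² = (357/4 - 15)² = (297/4)² = 88209/16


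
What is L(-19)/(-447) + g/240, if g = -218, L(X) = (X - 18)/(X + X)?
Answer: -309319/339720 ≈ -0.91051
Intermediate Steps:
L(X) = (-18 + X)/(2*X) (L(X) = (-18 + X)/((2*X)) = (-18 + X)*(1/(2*X)) = (-18 + X)/(2*X))
L(-19)/(-447) + g/240 = ((1/2)*(-18 - 19)/(-19))/(-447) - 218/240 = ((1/2)*(-1/19)*(-37))*(-1/447) - 218*1/240 = (37/38)*(-1/447) - 109/120 = -37/16986 - 109/120 = -309319/339720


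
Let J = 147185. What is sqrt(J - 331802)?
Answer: 3*I*sqrt(20513) ≈ 429.67*I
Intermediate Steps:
sqrt(J - 331802) = sqrt(147185 - 331802) = sqrt(-184617) = 3*I*sqrt(20513)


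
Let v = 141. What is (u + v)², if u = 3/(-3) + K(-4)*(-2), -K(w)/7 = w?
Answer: 7056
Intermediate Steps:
K(w) = -7*w
u = -57 (u = 3/(-3) - 7*(-4)*(-2) = 3*(-⅓) + 28*(-2) = -1 - 56 = -57)
(u + v)² = (-57 + 141)² = 84² = 7056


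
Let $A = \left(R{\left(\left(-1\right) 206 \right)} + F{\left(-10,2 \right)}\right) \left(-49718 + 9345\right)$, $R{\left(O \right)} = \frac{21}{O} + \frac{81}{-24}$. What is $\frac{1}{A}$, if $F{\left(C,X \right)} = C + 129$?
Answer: $- \frac{824}{3843146243} \approx -2.1441 \cdot 10^{-7}$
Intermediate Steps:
$R{\left(O \right)} = - \frac{27}{8} + \frac{21}{O}$ ($R{\left(O \right)} = \frac{21}{O} + 81 \left(- \frac{1}{24}\right) = \frac{21}{O} - \frac{27}{8} = - \frac{27}{8} + \frac{21}{O}$)
$F{\left(C,X \right)} = 129 + C$
$A = - \frac{3843146243}{824}$ ($A = \left(\left(- \frac{27}{8} + \frac{21}{\left(-1\right) 206}\right) + \left(129 - 10\right)\right) \left(-49718 + 9345\right) = \left(\left(- \frac{27}{8} + \frac{21}{-206}\right) + 119\right) \left(-40373\right) = \left(\left(- \frac{27}{8} + 21 \left(- \frac{1}{206}\right)\right) + 119\right) \left(-40373\right) = \left(\left(- \frac{27}{8} - \frac{21}{206}\right) + 119\right) \left(-40373\right) = \left(- \frac{2865}{824} + 119\right) \left(-40373\right) = \frac{95191}{824} \left(-40373\right) = - \frac{3843146243}{824} \approx -4.664 \cdot 10^{6}$)
$\frac{1}{A} = \frac{1}{- \frac{3843146243}{824}} = - \frac{824}{3843146243}$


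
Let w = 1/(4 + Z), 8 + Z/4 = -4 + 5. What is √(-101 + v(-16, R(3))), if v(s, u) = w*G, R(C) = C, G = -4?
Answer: 11*I*√30/6 ≈ 10.042*I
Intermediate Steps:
Z = -28 (Z = -32 + 4*(-4 + 5) = -32 + 4*1 = -32 + 4 = -28)
w = -1/24 (w = 1/(4 - 28) = 1/(-24) = -1/24 ≈ -0.041667)
v(s, u) = ⅙ (v(s, u) = -1/24*(-4) = ⅙)
√(-101 + v(-16, R(3))) = √(-101 + ⅙) = √(-605/6) = 11*I*√30/6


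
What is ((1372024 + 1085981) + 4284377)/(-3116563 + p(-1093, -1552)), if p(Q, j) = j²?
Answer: -6742382/707859 ≈ -9.5250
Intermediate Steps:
((1372024 + 1085981) + 4284377)/(-3116563 + p(-1093, -1552)) = ((1372024 + 1085981) + 4284377)/(-3116563 + (-1552)²) = (2458005 + 4284377)/(-3116563 + 2408704) = 6742382/(-707859) = 6742382*(-1/707859) = -6742382/707859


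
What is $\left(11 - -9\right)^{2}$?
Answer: $400$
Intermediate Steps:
$\left(11 - -9\right)^{2} = \left(11 + \left(-7 + 16\right)\right)^{2} = \left(11 + 9\right)^{2} = 20^{2} = 400$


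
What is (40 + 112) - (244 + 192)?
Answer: -284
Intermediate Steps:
(40 + 112) - (244 + 192) = 152 - 1*436 = 152 - 436 = -284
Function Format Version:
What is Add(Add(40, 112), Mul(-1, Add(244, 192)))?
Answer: -284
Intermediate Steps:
Add(Add(40, 112), Mul(-1, Add(244, 192))) = Add(152, Mul(-1, 436)) = Add(152, -436) = -284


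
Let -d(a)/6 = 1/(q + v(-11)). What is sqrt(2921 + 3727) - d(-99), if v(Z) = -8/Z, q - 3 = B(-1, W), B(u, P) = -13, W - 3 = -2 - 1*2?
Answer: -11/17 + 2*sqrt(1662) ≈ 80.888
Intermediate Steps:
W = -1 (W = 3 + (-2 - 1*2) = 3 + (-2 - 2) = 3 - 4 = -1)
q = -10 (q = 3 - 13 = -10)
d(a) = 11/17 (d(a) = -6/(-10 - 8/(-11)) = -6/(-10 - 8*(-1/11)) = -6/(-10 + 8/11) = -6/(-102/11) = -6*(-11/102) = 11/17)
sqrt(2921 + 3727) - d(-99) = sqrt(2921 + 3727) - 1*11/17 = sqrt(6648) - 11/17 = 2*sqrt(1662) - 11/17 = -11/17 + 2*sqrt(1662)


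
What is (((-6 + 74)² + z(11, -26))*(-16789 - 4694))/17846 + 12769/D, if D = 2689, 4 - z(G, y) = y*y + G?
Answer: -227434972993/47987894 ≈ -4739.4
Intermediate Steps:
z(G, y) = 4 - G - y² (z(G, y) = 4 - (y*y + G) = 4 - (y² + G) = 4 - (G + y²) = 4 + (-G - y²) = 4 - G - y²)
(((-6 + 74)² + z(11, -26))*(-16789 - 4694))/17846 + 12769/D = (((-6 + 74)² + (4 - 1*11 - 1*(-26)²))*(-16789 - 4694))/17846 + 12769/2689 = ((68² + (4 - 11 - 1*676))*(-21483))*(1/17846) + 12769*(1/2689) = ((4624 + (4 - 11 - 676))*(-21483))*(1/17846) + 12769/2689 = ((4624 - 683)*(-21483))*(1/17846) + 12769/2689 = (3941*(-21483))*(1/17846) + 12769/2689 = -84664503*1/17846 + 12769/2689 = -84664503/17846 + 12769/2689 = -227434972993/47987894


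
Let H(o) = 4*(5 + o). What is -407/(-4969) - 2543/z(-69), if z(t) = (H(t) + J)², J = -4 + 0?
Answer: 14877033/335904400 ≈ 0.044289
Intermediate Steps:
H(o) = 20 + 4*o
J = -4
z(t) = (16 + 4*t)² (z(t) = ((20 + 4*t) - 4)² = (16 + 4*t)²)
-407/(-4969) - 2543/z(-69) = -407/(-4969) - 2543*1/(16*(4 - 69)²) = -407*(-1/4969) - 2543/(16*(-65)²) = 407/4969 - 2543/(16*4225) = 407/4969 - 2543/67600 = 14877033/335904400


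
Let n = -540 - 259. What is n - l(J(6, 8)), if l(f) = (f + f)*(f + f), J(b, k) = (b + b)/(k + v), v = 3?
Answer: -97255/121 ≈ -803.76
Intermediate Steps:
J(b, k) = 2*b/(3 + k) (J(b, k) = (b + b)/(k + 3) = (2*b)/(3 + k) = 2*b/(3 + k))
l(f) = 4*f² (l(f) = (2*f)*(2*f) = 4*f²)
n = -799
n - l(J(6, 8)) = -799 - 4*(2*6/(3 + 8))² = -799 - 4*(2*6/11)² = -799 - 4*(2*6*(1/11))² = -799 - 4*(12/11)² = -799 - 4*144/121 = -799 - 1*576/121 = -799 - 576/121 = -97255/121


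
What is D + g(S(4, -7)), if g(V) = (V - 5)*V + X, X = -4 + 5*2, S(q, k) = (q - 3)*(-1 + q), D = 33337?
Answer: 33337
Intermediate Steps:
S(q, k) = (-1 + q)*(-3 + q) (S(q, k) = (-3 + q)*(-1 + q) = (-1 + q)*(-3 + q))
X = 6 (X = -4 + 10 = 6)
g(V) = 6 + V*(-5 + V) (g(V) = (V - 5)*V + 6 = (-5 + V)*V + 6 = V*(-5 + V) + 6 = 6 + V*(-5 + V))
D + g(S(4, -7)) = 33337 + (6 + (3 + 4² - 4*4)² - 5*(3 + 4² - 4*4)) = 33337 + (6 + (3 + 16 - 16)² - 5*(3 + 16 - 16)) = 33337 + (6 + 3² - 5*3) = 33337 + (6 + 9 - 15) = 33337 + 0 = 33337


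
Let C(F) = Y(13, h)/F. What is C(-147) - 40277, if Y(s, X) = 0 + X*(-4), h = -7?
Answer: -845821/21 ≈ -40277.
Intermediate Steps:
Y(s, X) = -4*X (Y(s, X) = 0 - 4*X = -4*X)
C(F) = 28/F (C(F) = (-4*(-7))/F = 28/F)
C(-147) - 40277 = 28/(-147) - 40277 = 28*(-1/147) - 40277 = -4/21 - 40277 = -845821/21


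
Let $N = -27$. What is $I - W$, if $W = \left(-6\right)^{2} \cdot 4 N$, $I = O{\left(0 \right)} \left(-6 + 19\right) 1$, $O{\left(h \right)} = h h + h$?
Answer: $3888$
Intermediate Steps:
$O{\left(h \right)} = h + h^{2}$ ($O{\left(h \right)} = h^{2} + h = h + h^{2}$)
$I = 0$ ($I = 0 \left(1 + 0\right) \left(-6 + 19\right) 1 = 0 \cdot 1 \cdot 13 \cdot 1 = 0 \cdot 13 \cdot 1 = 0 \cdot 1 = 0$)
$W = -3888$ ($W = \left(-6\right)^{2} \cdot 4 \left(-27\right) = 36 \cdot 4 \left(-27\right) = 144 \left(-27\right) = -3888$)
$I - W = 0 - -3888 = 0 + 3888 = 3888$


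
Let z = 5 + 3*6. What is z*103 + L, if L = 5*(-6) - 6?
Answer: 2333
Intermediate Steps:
z = 23 (z = 5 + 18 = 23)
L = -36 (L = -30 - 6 = -36)
z*103 + L = 23*103 - 36 = 2369 - 36 = 2333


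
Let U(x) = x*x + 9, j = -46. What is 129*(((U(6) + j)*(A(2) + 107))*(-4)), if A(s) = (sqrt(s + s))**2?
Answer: 57276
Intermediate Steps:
U(x) = 9 + x**2 (U(x) = x**2 + 9 = 9 + x**2)
A(s) = 2*s (A(s) = (sqrt(2*s))**2 = (sqrt(2)*sqrt(s))**2 = 2*s)
129*(((U(6) + j)*(A(2) + 107))*(-4)) = 129*((((9 + 6**2) - 46)*(2*2 + 107))*(-4)) = 129*((((9 + 36) - 46)*(4 + 107))*(-4)) = 129*(((45 - 46)*111)*(-4)) = 129*(-1*111*(-4)) = 129*(-111*(-4)) = 129*444 = 57276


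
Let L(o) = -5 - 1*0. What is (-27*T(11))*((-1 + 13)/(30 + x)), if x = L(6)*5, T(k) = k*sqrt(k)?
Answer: -3564*sqrt(11)/5 ≈ -2364.1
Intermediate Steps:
L(o) = -5 (L(o) = -5 + 0 = -5)
T(k) = k**(3/2)
x = -25 (x = -5*5 = -25)
(-27*T(11))*((-1 + 13)/(30 + x)) = (-297*sqrt(11))*((-1 + 13)/(30 - 25)) = (-297*sqrt(11))*(12/5) = (-297*sqrt(11))*(12*(1/5)) = -297*sqrt(11)*(12/5) = -3564*sqrt(11)/5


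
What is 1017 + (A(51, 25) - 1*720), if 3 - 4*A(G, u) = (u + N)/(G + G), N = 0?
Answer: 121457/408 ≈ 297.69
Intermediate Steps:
A(G, u) = ¾ - u/(8*G) (A(G, u) = ¾ - (u + 0)/(4*(G + G)) = ¾ - u/(4*(2*G)) = ¾ - u*1/(2*G)/4 = ¾ - u/(8*G))
1017 + (A(51, 25) - 1*720) = 1017 + ((⅛)*(-1*25 + 6*51)/51 - 1*720) = 1017 + ((⅛)*(1/51)*(-25 + 306) - 720) = 1017 + ((⅛)*(1/51)*281 - 720) = 1017 + (281/408 - 720) = 1017 - 293479/408 = 121457/408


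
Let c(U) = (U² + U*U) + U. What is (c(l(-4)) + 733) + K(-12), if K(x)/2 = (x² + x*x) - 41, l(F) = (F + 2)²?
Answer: 1263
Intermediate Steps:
l(F) = (2 + F)²
K(x) = -82 + 4*x² (K(x) = 2*((x² + x*x) - 41) = 2*((x² + x²) - 41) = 2*(2*x² - 41) = 2*(-41 + 2*x²) = -82 + 4*x²)
c(U) = U + 2*U² (c(U) = (U² + U²) + U = 2*U² + U = U + 2*U²)
(c(l(-4)) + 733) + K(-12) = ((2 - 4)²*(1 + 2*(2 - 4)²) + 733) + (-82 + 4*(-12)²) = ((-2)²*(1 + 2*(-2)²) + 733) + (-82 + 4*144) = (4*(1 + 2*4) + 733) + (-82 + 576) = (4*(1 + 8) + 733) + 494 = (4*9 + 733) + 494 = (36 + 733) + 494 = 769 + 494 = 1263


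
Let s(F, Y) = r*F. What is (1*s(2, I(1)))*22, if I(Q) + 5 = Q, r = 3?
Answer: 132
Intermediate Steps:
I(Q) = -5 + Q
s(F, Y) = 3*F
(1*s(2, I(1)))*22 = (1*(3*2))*22 = (1*6)*22 = 6*22 = 132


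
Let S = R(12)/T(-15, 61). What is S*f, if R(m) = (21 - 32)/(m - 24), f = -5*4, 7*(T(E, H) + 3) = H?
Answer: -77/24 ≈ -3.2083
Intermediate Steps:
T(E, H) = -3 + H/7
f = -20
R(m) = -11/(-24 + m)
S = 77/480 (S = (-11/(-24 + 12))/(-3 + (1/7)*61) = (-11/(-12))/(-3 + 61/7) = (-11*(-1/12))/(40/7) = (11/12)*(7/40) = 77/480 ≈ 0.16042)
S*f = (77/480)*(-20) = -77/24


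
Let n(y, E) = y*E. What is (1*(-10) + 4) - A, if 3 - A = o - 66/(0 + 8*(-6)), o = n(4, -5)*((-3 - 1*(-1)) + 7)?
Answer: -861/8 ≈ -107.63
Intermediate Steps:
n(y, E) = E*y
o = -100 (o = (-5*4)*((-3 - 1*(-1)) + 7) = -20*((-3 + 1) + 7) = -20*(-2 + 7) = -20*5 = -100)
A = 813/8 (A = 3 - (-100 - 66/(0 + 8*(-6))) = 3 - (-100 - 66/(0 - 48)) = 3 - (-100 - 66/(-48)) = 3 - (-100 - 66*(-1/48)) = 3 - (-100 + 11/8) = 3 - 1*(-789/8) = 3 + 789/8 = 813/8 ≈ 101.63)
(1*(-10) + 4) - A = (1*(-10) + 4) - 1*813/8 = (-10 + 4) - 813/8 = -6 - 813/8 = -861/8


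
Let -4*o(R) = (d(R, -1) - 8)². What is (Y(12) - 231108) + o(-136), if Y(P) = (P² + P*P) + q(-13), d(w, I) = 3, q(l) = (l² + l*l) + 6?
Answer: -921929/4 ≈ -2.3048e+5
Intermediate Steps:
q(l) = 6 + 2*l² (q(l) = (l² + l²) + 6 = 2*l² + 6 = 6 + 2*l²)
Y(P) = 344 + 2*P² (Y(P) = (P² + P*P) + (6 + 2*(-13)²) = (P² + P²) + (6 + 2*169) = 2*P² + (6 + 338) = 2*P² + 344 = 344 + 2*P²)
o(R) = -25/4 (o(R) = -(3 - 8)²/4 = -¼*(-5)² = -¼*25 = -25/4)
(Y(12) - 231108) + o(-136) = ((344 + 2*12²) - 231108) - 25/4 = ((344 + 2*144) - 231108) - 25/4 = ((344 + 288) - 231108) - 25/4 = (632 - 231108) - 25/4 = -230476 - 25/4 = -921929/4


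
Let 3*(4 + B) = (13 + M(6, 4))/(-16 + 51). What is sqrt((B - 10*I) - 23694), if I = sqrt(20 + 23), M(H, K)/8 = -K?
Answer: sqrt(-261272445 - 110250*sqrt(43))/105 ≈ 154.16*I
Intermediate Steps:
M(H, K) = -8*K (M(H, K) = 8*(-K) = -8*K)
I = sqrt(43) ≈ 6.5574
B = -439/105 (B = -4 + ((13 - 8*4)/(-16 + 51))/3 = -4 + ((13 - 32)/35)/3 = -4 + (-19*1/35)/3 = -4 + (1/3)*(-19/35) = -4 - 19/105 = -439/105 ≈ -4.1810)
sqrt((B - 10*I) - 23694) = sqrt((-439/105 - 10*sqrt(43)) - 23694) = sqrt(-2488309/105 - 10*sqrt(43))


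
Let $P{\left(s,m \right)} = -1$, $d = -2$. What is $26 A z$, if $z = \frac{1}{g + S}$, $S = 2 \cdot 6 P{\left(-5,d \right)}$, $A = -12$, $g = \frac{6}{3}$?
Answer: $\frac{156}{5} \approx 31.2$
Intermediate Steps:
$g = 2$ ($g = 6 \cdot \frac{1}{3} = 2$)
$S = -12$ ($S = 2 \cdot 6 \left(-1\right) = 12 \left(-1\right) = -12$)
$z = - \frac{1}{10}$ ($z = \frac{1}{2 - 12} = \frac{1}{-10} = - \frac{1}{10} \approx -0.1$)
$26 A z = 26 \left(-12\right) \left(- \frac{1}{10}\right) = \left(-312\right) \left(- \frac{1}{10}\right) = \frac{156}{5}$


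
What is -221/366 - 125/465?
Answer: -9901/11346 ≈ -0.87264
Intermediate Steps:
-221/366 - 125/465 = -221*1/366 - 125*1/465 = -221/366 - 25/93 = -9901/11346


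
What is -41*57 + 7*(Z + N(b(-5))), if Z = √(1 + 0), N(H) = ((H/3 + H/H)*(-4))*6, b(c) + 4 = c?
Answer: -1994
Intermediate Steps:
b(c) = -4 + c
N(H) = -24 - 8*H (N(H) = ((H*(⅓) + 1)*(-4))*6 = ((H/3 + 1)*(-4))*6 = ((1 + H/3)*(-4))*6 = (-4 - 4*H/3)*6 = -24 - 8*H)
Z = 1 (Z = √1 = 1)
-41*57 + 7*(Z + N(b(-5))) = -41*57 + 7*(1 + (-24 - 8*(-4 - 5))) = -2337 + 7*(1 + (-24 - 8*(-9))) = -2337 + 7*(1 + (-24 + 72)) = -2337 + 7*(1 + 48) = -2337 + 7*49 = -2337 + 343 = -1994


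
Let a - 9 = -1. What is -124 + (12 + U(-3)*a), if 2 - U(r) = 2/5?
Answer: -496/5 ≈ -99.200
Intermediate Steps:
a = 8 (a = 9 - 1 = 8)
U(r) = 8/5 (U(r) = 2 - 2/5 = 2 - 1*⅖ = 2 - ⅖ = 8/5)
-124 + (12 + U(-3)*a) = -124 + (12 + (8/5)*8) = -124 + (12 + 64/5) = -124 + 124/5 = -496/5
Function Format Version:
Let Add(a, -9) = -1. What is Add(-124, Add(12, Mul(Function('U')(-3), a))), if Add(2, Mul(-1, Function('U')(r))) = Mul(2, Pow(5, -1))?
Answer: Rational(-496, 5) ≈ -99.200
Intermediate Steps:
a = 8 (a = Add(9, -1) = 8)
Function('U')(r) = Rational(8, 5) (Function('U')(r) = Add(2, Mul(-1, Mul(2, Pow(5, -1)))) = Add(2, Mul(-1, Mul(2, Rational(1, 5)))) = Add(2, Mul(-1, Rational(2, 5))) = Add(2, Rational(-2, 5)) = Rational(8, 5))
Add(-124, Add(12, Mul(Function('U')(-3), a))) = Add(-124, Add(12, Mul(Rational(8, 5), 8))) = Add(-124, Add(12, Rational(64, 5))) = Add(-124, Rational(124, 5)) = Rational(-496, 5)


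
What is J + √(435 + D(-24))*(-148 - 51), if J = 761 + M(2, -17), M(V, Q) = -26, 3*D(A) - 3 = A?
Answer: 735 - 398*√107 ≈ -3381.9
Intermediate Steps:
D(A) = 1 + A/3
J = 735 (J = 761 - 26 = 735)
J + √(435 + D(-24))*(-148 - 51) = 735 + √(435 + (1 + (⅓)*(-24)))*(-148 - 51) = 735 + √(435 + (1 - 8))*(-199) = 735 + √(435 - 7)*(-199) = 735 + √428*(-199) = 735 + (2*√107)*(-199) = 735 - 398*√107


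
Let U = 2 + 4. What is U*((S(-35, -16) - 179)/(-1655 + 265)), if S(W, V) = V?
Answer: 117/139 ≈ 0.84173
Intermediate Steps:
U = 6
U*((S(-35, -16) - 179)/(-1655 + 265)) = 6*((-16 - 179)/(-1655 + 265)) = 6*(-195/(-1390)) = 6*(-195*(-1/1390)) = 6*(39/278) = 117/139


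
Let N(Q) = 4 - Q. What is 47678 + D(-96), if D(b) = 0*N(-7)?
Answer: 47678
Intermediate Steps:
D(b) = 0 (D(b) = 0*(4 - 1*(-7)) = 0*(4 + 7) = 0*11 = 0)
47678 + D(-96) = 47678 + 0 = 47678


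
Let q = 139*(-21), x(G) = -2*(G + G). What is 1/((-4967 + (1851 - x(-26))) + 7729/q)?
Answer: -2919/9406909 ≈ -0.00031030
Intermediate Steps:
x(G) = -4*G
q = -2919
1/((-4967 + (1851 - x(-26))) + 7729/q) = 1/((-4967 + (1851 - (-4)*(-26))) + 7729/(-2919)) = 1/((-4967 + (1851 - 1*104)) + 7729*(-1/2919)) = 1/((-4967 + (1851 - 104)) - 7729/2919) = 1/((-4967 + 1747) - 7729/2919) = 1/(-3220 - 7729/2919) = 1/(-9406909/2919) = -2919/9406909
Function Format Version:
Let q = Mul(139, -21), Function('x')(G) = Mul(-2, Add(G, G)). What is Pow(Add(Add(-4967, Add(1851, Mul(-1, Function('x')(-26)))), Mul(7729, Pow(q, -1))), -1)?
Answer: Rational(-2919, 9406909) ≈ -0.00031030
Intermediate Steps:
Function('x')(G) = Mul(-4, G) (Function('x')(G) = Mul(-2, Mul(2, G)) = Mul(-4, G))
q = -2919
Pow(Add(Add(-4967, Add(1851, Mul(-1, Function('x')(-26)))), Mul(7729, Pow(q, -1))), -1) = Pow(Add(Add(-4967, Add(1851, Mul(-1, Mul(-4, -26)))), Mul(7729, Pow(-2919, -1))), -1) = Pow(Add(Add(-4967, Add(1851, Mul(-1, 104))), Mul(7729, Rational(-1, 2919))), -1) = Pow(Add(Add(-4967, Add(1851, -104)), Rational(-7729, 2919)), -1) = Pow(Add(Add(-4967, 1747), Rational(-7729, 2919)), -1) = Pow(Add(-3220, Rational(-7729, 2919)), -1) = Pow(Rational(-9406909, 2919), -1) = Rational(-2919, 9406909)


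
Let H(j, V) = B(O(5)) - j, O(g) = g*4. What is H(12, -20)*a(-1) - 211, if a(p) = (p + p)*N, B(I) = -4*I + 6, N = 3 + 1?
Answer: 477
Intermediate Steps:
N = 4
O(g) = 4*g
B(I) = 6 - 4*I
H(j, V) = -74 - j (H(j, V) = (6 - 16*5) - j = (6 - 4*20) - j = (6 - 80) - j = -74 - j)
a(p) = 8*p (a(p) = (p + p)*4 = (2*p)*4 = 8*p)
H(12, -20)*a(-1) - 211 = (-74 - 1*12)*(8*(-1)) - 211 = (-74 - 12)*(-8) - 211 = -86*(-8) - 211 = 688 - 211 = 477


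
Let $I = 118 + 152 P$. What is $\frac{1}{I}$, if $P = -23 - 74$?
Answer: $- \frac{1}{14626} \approx -6.8371 \cdot 10^{-5}$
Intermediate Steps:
$P = -97$
$I = -14626$ ($I = 118 + 152 \left(-97\right) = 118 - 14744 = -14626$)
$\frac{1}{I} = \frac{1}{-14626} = - \frac{1}{14626}$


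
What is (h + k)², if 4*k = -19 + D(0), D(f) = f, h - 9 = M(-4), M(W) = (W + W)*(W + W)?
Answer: 74529/16 ≈ 4658.1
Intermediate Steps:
M(W) = 4*W² (M(W) = (2*W)*(2*W) = 4*W²)
h = 73 (h = 9 + 4*(-4)² = 9 + 4*16 = 9 + 64 = 73)
k = -19/4 (k = (-19 + 0)/4 = (¼)*(-19) = -19/4 ≈ -4.7500)
(h + k)² = (73 - 19/4)² = (273/4)² = 74529/16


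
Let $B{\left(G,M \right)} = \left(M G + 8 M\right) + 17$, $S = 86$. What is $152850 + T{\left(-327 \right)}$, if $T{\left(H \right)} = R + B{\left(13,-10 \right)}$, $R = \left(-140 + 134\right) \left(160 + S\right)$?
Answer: $151181$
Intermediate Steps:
$B{\left(G,M \right)} = 17 + 8 M + G M$ ($B{\left(G,M \right)} = \left(G M + 8 M\right) + 17 = \left(8 M + G M\right) + 17 = 17 + 8 M + G M$)
$R = -1476$ ($R = \left(-140 + 134\right) \left(160 + 86\right) = \left(-6\right) 246 = -1476$)
$T{\left(H \right)} = -1669$ ($T{\left(H \right)} = -1476 + \left(17 + 8 \left(-10\right) + 13 \left(-10\right)\right) = -1476 - 193 = -1669$)
$152850 + T{\left(-327 \right)} = 152850 - 1669 = 151181$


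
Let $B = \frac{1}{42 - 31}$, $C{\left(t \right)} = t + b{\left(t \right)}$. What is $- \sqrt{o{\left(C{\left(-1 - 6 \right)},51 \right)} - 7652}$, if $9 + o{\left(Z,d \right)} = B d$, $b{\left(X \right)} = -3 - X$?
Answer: $- \frac{2 i \sqrt{231605}}{11} \approx - 87.501 i$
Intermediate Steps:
$C{\left(t \right)} = -3$ ($C{\left(t \right)} = t - \left(3 + t\right) = -3$)
$B = \frac{1}{11} \approx 0.090909$
$o{\left(Z,d \right)} = -9 + \frac{d}{11}$
$- \sqrt{o{\left(C{\left(-1 - 6 \right)},51 \right)} - 7652} = - \sqrt{\left(-9 + \frac{1}{11} \cdot 51\right) - 7652} = - \sqrt{\left(-9 + \frac{51}{11}\right) - 7652} = - \sqrt{- \frac{48}{11} - 7652} = - \sqrt{- \frac{84220}{11}} = - \frac{2 i \sqrt{231605}}{11}$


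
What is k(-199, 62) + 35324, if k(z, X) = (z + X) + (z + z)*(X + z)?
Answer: 89713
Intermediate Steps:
k(z, X) = X + z + 2*z*(X + z) (k(z, X) = (X + z) + (2*z)*(X + z) = (X + z) + 2*z*(X + z) = X + z + 2*z*(X + z))
k(-199, 62) + 35324 = (62 - 199 + 2*(-199)**2 + 2*62*(-199)) + 35324 = (62 - 199 + 2*39601 - 24676) + 35324 = (62 - 199 + 79202 - 24676) + 35324 = 54389 + 35324 = 89713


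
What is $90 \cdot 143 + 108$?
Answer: $12978$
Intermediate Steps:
$90 \cdot 143 + 108 = 12870 + 108 = 12978$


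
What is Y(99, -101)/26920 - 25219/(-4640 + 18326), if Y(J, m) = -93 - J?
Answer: -85190399/46053390 ≈ -1.8498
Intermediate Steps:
Y(99, -101)/26920 - 25219/(-4640 + 18326) = (-93 - 1*99)/26920 - 25219/(-4640 + 18326) = (-93 - 99)*(1/26920) - 25219/13686 = -192*1/26920 - 25219*1/13686 = -24/3365 - 25219/13686 = -85190399/46053390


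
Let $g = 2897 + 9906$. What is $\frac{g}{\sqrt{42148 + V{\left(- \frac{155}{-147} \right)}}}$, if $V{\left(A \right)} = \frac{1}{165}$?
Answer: $\frac{12803 \sqrt{1147479465}}{6954421} \approx 62.362$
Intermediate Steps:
$V{\left(A \right)} = \frac{1}{165}$
$g = 12803$
$\frac{g}{\sqrt{42148 + V{\left(- \frac{155}{-147} \right)}}} = \frac{12803}{\sqrt{42148 + \frac{1}{165}}} = \frac{12803}{\sqrt{\frac{6954421}{165}}} = \frac{12803}{\frac{1}{165} \sqrt{1147479465}} = 12803 \frac{\sqrt{1147479465}}{6954421} = \frac{12803 \sqrt{1147479465}}{6954421}$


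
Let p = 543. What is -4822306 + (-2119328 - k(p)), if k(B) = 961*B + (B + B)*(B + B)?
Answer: -8642853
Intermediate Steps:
k(B) = 4*B**2 + 961*B (k(B) = 961*B + (2*B)*(2*B) = 961*B + 4*B**2 = 4*B**2 + 961*B)
-4822306 + (-2119328 - k(p)) = -4822306 + (-2119328 - 543*(961 + 4*543)) = -4822306 + (-2119328 - 543*(961 + 2172)) = -4822306 + (-2119328 - 543*3133) = -4822306 + (-2119328 - 1*1701219) = -4822306 + (-2119328 - 1701219) = -4822306 - 3820547 = -8642853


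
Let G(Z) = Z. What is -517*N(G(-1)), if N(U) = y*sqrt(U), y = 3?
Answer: -1551*I ≈ -1551.0*I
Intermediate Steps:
N(U) = 3*sqrt(U)
-517*N(G(-1)) = -1551*sqrt(-1) = -1551*I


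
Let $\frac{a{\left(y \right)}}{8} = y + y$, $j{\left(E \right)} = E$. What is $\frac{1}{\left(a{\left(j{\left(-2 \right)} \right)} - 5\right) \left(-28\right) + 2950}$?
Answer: $\frac{1}{3986} \approx 0.00025088$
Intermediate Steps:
$a{\left(y \right)} = 16 y$ ($a{\left(y \right)} = 8 \left(y + y\right) = 8 \cdot 2 y = 16 y$)
$\frac{1}{\left(a{\left(j{\left(-2 \right)} \right)} - 5\right) \left(-28\right) + 2950} = \frac{1}{\left(16 \left(-2\right) - 5\right) \left(-28\right) + 2950} = \frac{1}{\left(-32 - 5\right) \left(-28\right) + 2950} = \frac{1}{\left(-37\right) \left(-28\right) + 2950} = \frac{1}{1036 + 2950} = \frac{1}{3986}$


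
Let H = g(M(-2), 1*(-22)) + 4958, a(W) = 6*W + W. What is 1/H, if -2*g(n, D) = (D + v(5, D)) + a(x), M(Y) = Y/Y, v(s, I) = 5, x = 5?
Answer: 1/4949 ≈ 0.00020206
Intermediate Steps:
M(Y) = 1
a(W) = 7*W
g(n, D) = -20 - D/2 (g(n, D) = -((D + 5) + 7*5)/2 = -((5 + D) + 35)/2 = -(40 + D)/2 = -20 - D/2)
H = 4949 (H = (-20 - (-22)/2) + 4958 = (-20 - ½*(-22)) + 4958 = (-20 + 11) + 4958 = -9 + 4958 = 4949)
1/H = 1/4949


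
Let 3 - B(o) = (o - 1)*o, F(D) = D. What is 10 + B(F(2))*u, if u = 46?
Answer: 56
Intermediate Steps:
B(o) = 3 - o*(-1 + o) (B(o) = 3 - (o - 1)*o = 3 - (-1 + o)*o = 3 - o*(-1 + o))
10 + B(F(2))*u = 10 + (3 + 2 - 1*2²)*46 = 10 + (3 + 2 - 1*4)*46 = 10 + (3 + 2 - 4)*46 = 10 + 1*46 = 10 + 46 = 56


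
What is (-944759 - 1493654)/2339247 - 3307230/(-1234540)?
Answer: 472610947079/288789399138 ≈ 1.6365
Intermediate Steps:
(-944759 - 1493654)/2339247 - 3307230/(-1234540) = -2438413*1/2339247 - 3307230*(-1/1234540) = -2438413/2339247 + 330723/123454 = 472610947079/288789399138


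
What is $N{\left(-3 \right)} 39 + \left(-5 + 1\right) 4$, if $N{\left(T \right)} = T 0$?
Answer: $-16$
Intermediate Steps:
$N{\left(T \right)} = 0$
$N{\left(-3 \right)} 39 + \left(-5 + 1\right) 4 = 0 \cdot 39 + \left(-5 + 1\right) 4 = 0 - 16 = -16$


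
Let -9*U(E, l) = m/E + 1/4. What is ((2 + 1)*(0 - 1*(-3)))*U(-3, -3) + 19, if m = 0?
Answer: 75/4 ≈ 18.750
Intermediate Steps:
U(E, l) = -1/36 (U(E, l) = -(0/E + 1/4)/9 = -(0 + 1*(¼))/9 = -(0 + ¼)/9 = -⅑*¼ = -1/36)
((2 + 1)*(0 - 1*(-3)))*U(-3, -3) + 19 = ((2 + 1)*(0 - 1*(-3)))*(-1/36) + 19 = (3*(0 + 3))*(-1/36) + 19 = (3*3)*(-1/36) + 19 = 9*(-1/36) + 19 = -¼ + 19 = 75/4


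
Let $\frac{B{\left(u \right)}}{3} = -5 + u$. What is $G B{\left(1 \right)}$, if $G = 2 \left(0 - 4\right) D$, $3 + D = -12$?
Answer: $-1440$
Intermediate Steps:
$B{\left(u \right)} = -15 + 3 u$ ($B{\left(u \right)} = 3 \left(-5 + u\right) = -15 + 3 u$)
$D = -15$ ($D = -3 - 12 = -15$)
$G = 120$ ($G = 2 \left(0 - 4\right) \left(-15\right) = 2 \left(-4\right) \left(-15\right) = \left(-8\right) \left(-15\right) = 120$)
$G B{\left(1 \right)} = 120 \left(-15 + 3 \cdot 1\right) = 120 \left(-15 + 3\right) = 120 \left(-12\right) = -1440$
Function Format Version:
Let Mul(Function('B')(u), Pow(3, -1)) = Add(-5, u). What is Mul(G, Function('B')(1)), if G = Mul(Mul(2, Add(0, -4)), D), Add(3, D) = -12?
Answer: -1440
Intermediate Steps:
Function('B')(u) = Add(-15, Mul(3, u)) (Function('B')(u) = Mul(3, Add(-5, u)) = Add(-15, Mul(3, u)))
D = -15 (D = Add(-3, -12) = -15)
G = 120 (G = Mul(Mul(2, Add(0, -4)), -15) = Mul(Mul(2, -4), -15) = Mul(-8, -15) = 120)
Mul(G, Function('B')(1)) = Mul(120, Add(-15, Mul(3, 1))) = Mul(120, Add(-15, 3)) = Mul(120, -12) = -1440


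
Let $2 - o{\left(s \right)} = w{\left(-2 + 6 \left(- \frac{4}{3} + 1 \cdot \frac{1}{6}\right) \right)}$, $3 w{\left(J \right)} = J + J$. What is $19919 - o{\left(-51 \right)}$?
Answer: $19911$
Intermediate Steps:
$w{\left(J \right)} = \frac{2 J}{3}$ ($w{\left(J \right)} = \frac{J + J}{3} = \frac{2 J}{3}$)
$o{\left(s \right)} = 8$ ($o{\left(s \right)} = 2 - \frac{2 \left(-2 + 6 \left(- \frac{4}{3} + 1 \cdot \frac{1}{6}\right)\right)}{3} = 2 - \frac{2 \left(-2 + 6 \left(\left(-4\right) \frac{1}{3} + 1 \cdot \frac{1}{6}\right)\right)}{3} = 2 - \frac{2 \left(-2 + 6 \left(- \frac{4}{3} + \frac{1}{6}\right)\right)}{3} = 2 - \frac{2 \left(-2 + 6 \left(- \frac{7}{6}\right)\right)}{3} = 2 - \frac{2 \left(-2 - 7\right)}{3} = 2 - \frac{2}{3} \left(-9\right) = 2 - -6 = 2 + 6 = 8$)
$19919 - o{\left(-51 \right)} = 19919 - 8 = 19911$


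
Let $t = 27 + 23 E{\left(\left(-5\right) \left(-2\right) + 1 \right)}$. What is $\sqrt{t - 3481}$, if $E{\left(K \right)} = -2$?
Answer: $10 i \sqrt{35} \approx 59.161 i$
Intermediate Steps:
$t = -19$ ($t = 27 + 23 \left(-2\right) = 27 - 46 = -19$)
$\sqrt{t - 3481} = \sqrt{-19 - 3481} = \sqrt{-3500} = 10 i \sqrt{35}$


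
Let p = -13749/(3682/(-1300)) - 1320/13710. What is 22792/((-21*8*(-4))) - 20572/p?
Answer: 727258188677/24504356676 ≈ 29.679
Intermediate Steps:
p = 4084059446/841337 (p = -13749/(3682*(-1/1300)) - 1320*1/13710 = -13749/(-1841/650) - 44/457 = -13749*(-650/1841) - 44/457 = 8936850/1841 - 44/457 = 4084059446/841337 ≈ 4854.3)
22792/((-21*8*(-4))) - 20572/p = 22792/((-21*8*(-4))) - 20572/4084059446/841337 = 22792/((-168*(-4))) - 20572*841337/4084059446 = 22792/672 - 8653992382/2042029723 = 22792*(1/672) - 8653992382/2042029723 = 407/12 - 8653992382/2042029723 = 727258188677/24504356676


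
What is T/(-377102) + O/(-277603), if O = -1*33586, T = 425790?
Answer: -52767616799/52342323253 ≈ -1.0081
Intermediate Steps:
O = -33586
T/(-377102) + O/(-277603) = 425790/(-377102) - 33586/(-277603) = 425790*(-1/377102) - 33586*(-1/277603) = -212895/188551 + 33586/277603 = -52767616799/52342323253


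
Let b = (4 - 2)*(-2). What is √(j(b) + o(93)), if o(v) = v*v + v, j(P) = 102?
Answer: 2*√2211 ≈ 94.042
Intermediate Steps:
b = -4 (b = 2*(-2) = -4)
o(v) = v + v² (o(v) = v² + v = v + v²)
√(j(b) + o(93)) = √(102 + 93*(1 + 93)) = √(102 + 93*94) = √(102 + 8742) = √8844 = 2*√2211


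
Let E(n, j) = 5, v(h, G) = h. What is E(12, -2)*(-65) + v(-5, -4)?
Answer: -330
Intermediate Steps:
E(12, -2)*(-65) + v(-5, -4) = 5*(-65) - 5 = -325 - 5 = -330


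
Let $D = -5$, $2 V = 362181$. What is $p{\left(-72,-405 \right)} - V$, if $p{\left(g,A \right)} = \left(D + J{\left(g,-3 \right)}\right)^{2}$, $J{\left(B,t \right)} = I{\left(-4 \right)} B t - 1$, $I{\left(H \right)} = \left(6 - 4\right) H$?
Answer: $\frac{5651331}{2} \approx 2.8257 \cdot 10^{6}$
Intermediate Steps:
$V = \frac{362181}{2}$ ($V = \frac{1}{2} \cdot 362181 = \frac{362181}{2} \approx 1.8109 \cdot 10^{5}$)
$I{\left(H \right)} = 2 H$
$J{\left(B,t \right)} = -1 - 8 B t$ ($J{\left(B,t \right)} = 2 \left(-4\right) B t - 1 = - 8 B t - 1 = -1 - 8 B t$)
$p{\left(g,A \right)} = \left(-6 + 24 g\right)^{2}$ ($p{\left(g,A \right)} = \left(-5 - \left(1 + 8 g \left(-3\right)\right)\right)^{2} = \left(-5 + \left(-1 + 24 g\right)\right)^{2} = \left(-6 + 24 g\right)^{2}$)
$p{\left(-72,-405 \right)} - V = 36 \left(-1 + 4 \left(-72\right)\right)^{2} - \frac{362181}{2} = 36 \left(-1 - 288\right)^{2} - \frac{362181}{2} = 36 \left(-289\right)^{2} - \frac{362181}{2} = 36 \cdot 83521 - \frac{362181}{2} = 3006756 - \frac{362181}{2} = \frac{5651331}{2}$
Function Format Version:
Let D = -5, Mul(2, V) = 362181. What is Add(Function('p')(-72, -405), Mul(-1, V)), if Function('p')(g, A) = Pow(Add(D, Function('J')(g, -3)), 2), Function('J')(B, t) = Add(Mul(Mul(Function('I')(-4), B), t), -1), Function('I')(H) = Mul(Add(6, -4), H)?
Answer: Rational(5651331, 2) ≈ 2.8257e+6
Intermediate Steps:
V = Rational(362181, 2) (V = Mul(Rational(1, 2), 362181) = Rational(362181, 2) ≈ 1.8109e+5)
Function('I')(H) = Mul(2, H)
Function('J')(B, t) = Add(-1, Mul(-8, B, t)) (Function('J')(B, t) = Add(Mul(Mul(Mul(2, -4), B), t), -1) = Add(Mul(Mul(-8, B), t), -1) = Add(Mul(-8, B, t), -1) = Add(-1, Mul(-8, B, t)))
Function('p')(g, A) = Pow(Add(-6, Mul(24, g)), 2) (Function('p')(g, A) = Pow(Add(-5, Add(-1, Mul(-8, g, -3))), 2) = Pow(Add(-5, Add(-1, Mul(24, g))), 2) = Pow(Add(-6, Mul(24, g)), 2))
Add(Function('p')(-72, -405), Mul(-1, V)) = Add(Mul(36, Pow(Add(-1, Mul(4, -72)), 2)), Mul(-1, Rational(362181, 2))) = Add(Mul(36, Pow(Add(-1, -288), 2)), Rational(-362181, 2)) = Add(Mul(36, Pow(-289, 2)), Rational(-362181, 2)) = Add(Mul(36, 83521), Rational(-362181, 2)) = Add(3006756, Rational(-362181, 2)) = Rational(5651331, 2)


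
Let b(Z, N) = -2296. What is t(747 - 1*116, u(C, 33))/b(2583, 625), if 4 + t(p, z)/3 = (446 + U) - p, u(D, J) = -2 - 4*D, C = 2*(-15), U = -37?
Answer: 339/1148 ≈ 0.29530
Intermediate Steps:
C = -30
t(p, z) = 1215 - 3*p (t(p, z) = -12 + 3*((446 - 37) - p) = -12 + 3*(409 - p) = -12 + (1227 - 3*p) = 1215 - 3*p)
t(747 - 1*116, u(C, 33))/b(2583, 625) = (1215 - 3*(747 - 1*116))/(-2296) = (1215 - 3*(747 - 116))*(-1/2296) = (1215 - 3*631)*(-1/2296) = (1215 - 1893)*(-1/2296) = -678*(-1/2296) = 339/1148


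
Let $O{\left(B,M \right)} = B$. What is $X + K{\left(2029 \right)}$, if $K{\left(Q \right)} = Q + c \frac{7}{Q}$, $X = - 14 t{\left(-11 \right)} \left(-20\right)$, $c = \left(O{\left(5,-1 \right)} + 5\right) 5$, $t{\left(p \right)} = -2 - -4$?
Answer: $\frac{5253431}{2029} \approx 2589.2$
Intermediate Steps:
$t{\left(p \right)} = 2$ ($t{\left(p \right)} = -2 + 4 = 2$)
$c = 50$ ($c = \left(5 + 5\right) 5 = 10 \cdot 5 = 50$)
$X = 560$ ($X = \left(-14\right) 2 \left(-20\right) = \left(-28\right) \left(-20\right) = 560$)
$K{\left(Q \right)} = Q + \frac{350}{Q}$ ($K{\left(Q \right)} = Q + 50 \frac{7}{Q} = Q + \frac{350}{Q}$)
$X + K{\left(2029 \right)} = 560 + \left(2029 + \frac{350}{2029}\right) = 560 + \frac{4117191}{2029} = \frac{5253431}{2029}$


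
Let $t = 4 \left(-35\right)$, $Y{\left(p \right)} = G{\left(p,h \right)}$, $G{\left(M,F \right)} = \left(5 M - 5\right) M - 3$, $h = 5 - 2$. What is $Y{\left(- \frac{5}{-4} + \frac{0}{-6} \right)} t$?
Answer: $\frac{805}{4} \approx 201.25$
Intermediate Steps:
$h = 3$
$G{\left(M,F \right)} = -3 + M \left(-5 + 5 M\right)$ ($G{\left(M,F \right)} = \left(-5 + 5 M\right) M - 3 = M \left(-5 + 5 M\right) - 3 = -3 + M \left(-5 + 5 M\right)$)
$Y{\left(p \right)} = -3 - 5 p + 5 p^{2}$
$t = -140$
$Y{\left(- \frac{5}{-4} + \frac{0}{-6} \right)} t = \left(-3 - 5 \left(- \frac{5}{-4} + \frac{0}{-6}\right) + 5 \left(- \frac{5}{-4} + \frac{0}{-6}\right)^{2}\right) \left(-140\right) = \left(-3 - 5 \left(\left(-5\right) \left(- \frac{1}{4}\right) + 0 \left(- \frac{1}{6}\right)\right) + 5 \left(\left(-5\right) \left(- \frac{1}{4}\right) + 0 \left(- \frac{1}{6}\right)\right)^{2}\right) \left(-140\right) = \left(-3 - 5 \left(\frac{5}{4} + 0\right) + 5 \left(\frac{5}{4} + 0\right)^{2}\right) \left(-140\right) = \left(-3 - \frac{25}{4} + 5 \left(\frac{5}{4}\right)^{2}\right) \left(-140\right) = \left(-3 - \frac{25}{4} + 5 \cdot \frac{25}{16}\right) \left(-140\right) = \left(-3 - \frac{25}{4} + \frac{125}{16}\right) \left(-140\right) = \left(- \frac{23}{16}\right) \left(-140\right) = \frac{805}{4}$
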